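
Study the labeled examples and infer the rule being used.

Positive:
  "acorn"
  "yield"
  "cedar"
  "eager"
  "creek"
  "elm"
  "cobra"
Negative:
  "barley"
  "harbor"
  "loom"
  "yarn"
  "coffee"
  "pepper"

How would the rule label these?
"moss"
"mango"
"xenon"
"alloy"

Negative, Positive, Positive, Positive

Looking at the examples, the only property every 'Positive' case has and every 'Negative' case lacks is: odd length.
Negative: "moss", since length 4. Positive: "mango", since length 5. Positive: "xenon", since length 5. Positive: "alloy", since length 5.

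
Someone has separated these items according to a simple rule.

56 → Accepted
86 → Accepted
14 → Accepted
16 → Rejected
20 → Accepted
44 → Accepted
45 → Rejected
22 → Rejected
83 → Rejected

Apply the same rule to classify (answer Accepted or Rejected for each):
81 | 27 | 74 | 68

Looking at the examples, the only property every 'Accepted' case has and every 'Rejected' case lacks is: ≡ 2 (mod 6).
81: 81 mod 6 = 3, does not satisfy this → Rejected. 27: 27 mod 6 = 3, does not satisfy this → Rejected. 74: 74 mod 6 = 2, satisfies this → Accepted. 68: 68 mod 6 = 2, satisfies this → Accepted.

Rejected, Rejected, Accepted, Accepted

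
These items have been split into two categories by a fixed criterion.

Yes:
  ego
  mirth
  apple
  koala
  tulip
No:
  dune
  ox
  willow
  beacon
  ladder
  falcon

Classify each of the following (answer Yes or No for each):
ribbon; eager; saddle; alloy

The pattern is that an item is 'Yes' exactly when: odd length.
ribbon → length 6 → No. eager → length 5 → Yes. saddle → length 6 → No. alloy → length 5 → Yes.

No, Yes, No, Yes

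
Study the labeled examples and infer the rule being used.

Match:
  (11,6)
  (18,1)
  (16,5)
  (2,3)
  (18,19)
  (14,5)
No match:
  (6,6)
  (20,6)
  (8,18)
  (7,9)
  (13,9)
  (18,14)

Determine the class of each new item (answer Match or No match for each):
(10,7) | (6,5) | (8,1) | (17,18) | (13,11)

Rule: sum is odd. This holds for each 'Match' example and fails for each 'No match' one.
(10,7) → 10+7 = 17 → Match. (6,5) → 6+5 = 11 → Match. (8,1) → 8+1 = 9 → Match. (17,18) → 17+18 = 35 → Match. (13,11) → 13+11 = 24 → No match.

Match, Match, Match, Match, No match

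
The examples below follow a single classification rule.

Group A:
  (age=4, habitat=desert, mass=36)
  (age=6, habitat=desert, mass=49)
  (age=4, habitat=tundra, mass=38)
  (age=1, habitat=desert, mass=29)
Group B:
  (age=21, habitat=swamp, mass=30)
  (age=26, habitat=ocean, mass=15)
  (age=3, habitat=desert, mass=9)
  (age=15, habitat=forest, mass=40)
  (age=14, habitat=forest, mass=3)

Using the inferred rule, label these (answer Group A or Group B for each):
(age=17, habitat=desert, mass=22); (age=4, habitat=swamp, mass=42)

Group B, Group A

The simplest hypothesis consistent with all the labels is: mass ≥ 15 AND age ≤ 6.
(age=17, habitat=desert, mass=22) — mass = 22, age = 17, hence Group B.
(age=4, habitat=swamp, mass=42) — mass = 42, age = 4, hence Group A.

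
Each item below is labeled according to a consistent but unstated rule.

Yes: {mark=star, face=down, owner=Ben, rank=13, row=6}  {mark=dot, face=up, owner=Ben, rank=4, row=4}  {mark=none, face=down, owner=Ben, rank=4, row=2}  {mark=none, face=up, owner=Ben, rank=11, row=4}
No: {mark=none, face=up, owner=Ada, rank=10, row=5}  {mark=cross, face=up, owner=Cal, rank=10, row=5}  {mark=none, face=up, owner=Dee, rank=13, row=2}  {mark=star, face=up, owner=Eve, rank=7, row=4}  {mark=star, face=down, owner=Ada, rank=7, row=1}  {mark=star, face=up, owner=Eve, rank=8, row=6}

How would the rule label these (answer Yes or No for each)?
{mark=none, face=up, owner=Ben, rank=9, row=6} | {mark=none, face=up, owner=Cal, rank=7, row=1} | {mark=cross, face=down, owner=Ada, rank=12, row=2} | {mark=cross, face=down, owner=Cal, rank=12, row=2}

Yes, No, No, No

Comparing the two groups points to one rule — owner is Ben.
{mark=none, face=up, owner=Ben, rank=9, row=6}: owner is Ben, passes → Yes. {mark=none, face=up, owner=Cal, rank=7, row=1}: owner is Cal, does not fit → No. {mark=cross, face=down, owner=Ada, rank=12, row=2}: owner is Ada, does not fit → No. {mark=cross, face=down, owner=Cal, rank=12, row=2}: owner is Cal, does not fit → No.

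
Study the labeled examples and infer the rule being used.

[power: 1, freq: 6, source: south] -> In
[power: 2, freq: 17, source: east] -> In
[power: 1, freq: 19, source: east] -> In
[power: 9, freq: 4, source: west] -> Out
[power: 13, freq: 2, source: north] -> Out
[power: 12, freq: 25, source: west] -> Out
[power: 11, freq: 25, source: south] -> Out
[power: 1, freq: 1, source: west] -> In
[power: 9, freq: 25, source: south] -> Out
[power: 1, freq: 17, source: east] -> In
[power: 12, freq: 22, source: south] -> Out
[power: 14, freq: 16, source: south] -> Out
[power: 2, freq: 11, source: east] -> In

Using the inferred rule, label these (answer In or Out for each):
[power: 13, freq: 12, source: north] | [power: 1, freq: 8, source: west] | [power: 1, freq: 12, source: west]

Out, In, In

The classifier is using: power ≤ 2.
Out: [power: 13, freq: 12, source: north], since power = 13. In: [power: 1, freq: 8, source: west], since power = 1. In: [power: 1, freq: 12, source: west], since power = 1.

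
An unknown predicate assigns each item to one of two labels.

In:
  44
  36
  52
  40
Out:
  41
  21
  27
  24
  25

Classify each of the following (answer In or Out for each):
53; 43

One predicate separates the groups cleanly: even AND at least 25.

Out, Out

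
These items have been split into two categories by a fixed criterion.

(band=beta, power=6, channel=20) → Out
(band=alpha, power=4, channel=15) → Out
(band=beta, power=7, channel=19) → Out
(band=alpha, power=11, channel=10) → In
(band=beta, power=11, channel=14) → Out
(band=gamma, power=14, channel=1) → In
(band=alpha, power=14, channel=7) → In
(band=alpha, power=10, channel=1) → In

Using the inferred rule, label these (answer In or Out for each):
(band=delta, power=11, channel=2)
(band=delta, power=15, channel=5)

The simplest hypothesis consistent with all the labels is: channel ≤ 10.
(band=delta, power=11, channel=2) → channel = 2 → In. (band=delta, power=15, channel=5) → channel = 5 → In.

In, In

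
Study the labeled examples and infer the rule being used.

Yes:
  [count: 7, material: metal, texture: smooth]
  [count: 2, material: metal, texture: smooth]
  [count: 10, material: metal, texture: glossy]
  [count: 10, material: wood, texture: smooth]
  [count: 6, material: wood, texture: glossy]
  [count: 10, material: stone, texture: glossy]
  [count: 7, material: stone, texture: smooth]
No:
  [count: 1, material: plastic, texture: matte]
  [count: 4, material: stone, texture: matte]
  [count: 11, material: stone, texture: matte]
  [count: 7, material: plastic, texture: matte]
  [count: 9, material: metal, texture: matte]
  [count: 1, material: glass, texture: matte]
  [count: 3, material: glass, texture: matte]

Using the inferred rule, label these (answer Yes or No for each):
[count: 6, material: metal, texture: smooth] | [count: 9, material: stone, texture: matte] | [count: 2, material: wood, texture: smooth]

Yes, No, Yes

The distinguishing property — texture is not matte — holds for all the 'Yes' cases and none of the 'No' cases.
[count: 6, material: metal, texture: smooth]: texture is smooth, fits → Yes.
[count: 9, material: stone, texture: matte]: texture is matte, does not fit → No.
[count: 2, material: wood, texture: smooth]: texture is smooth, fits → Yes.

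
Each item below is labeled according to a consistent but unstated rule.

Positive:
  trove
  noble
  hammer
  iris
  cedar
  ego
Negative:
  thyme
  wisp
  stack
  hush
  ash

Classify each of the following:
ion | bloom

Positive, Positive

The rule appears to be: has ≥ 2 vowels.
Positive: ion, since 2 vowels.
Positive: bloom, since 2 vowels.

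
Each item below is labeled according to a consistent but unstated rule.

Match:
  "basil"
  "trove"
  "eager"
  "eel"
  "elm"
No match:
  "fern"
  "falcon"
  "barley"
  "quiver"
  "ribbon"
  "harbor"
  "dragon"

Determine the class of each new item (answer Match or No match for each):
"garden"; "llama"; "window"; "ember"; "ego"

All 'Match' examples share one property — odd length — and every 'No match' example lacks it.
No match: "garden", since length 6. Match: "llama", since length 5. No match: "window", since length 6. Match: "ember", since length 5. Match: "ego", since length 3.

No match, Match, No match, Match, Match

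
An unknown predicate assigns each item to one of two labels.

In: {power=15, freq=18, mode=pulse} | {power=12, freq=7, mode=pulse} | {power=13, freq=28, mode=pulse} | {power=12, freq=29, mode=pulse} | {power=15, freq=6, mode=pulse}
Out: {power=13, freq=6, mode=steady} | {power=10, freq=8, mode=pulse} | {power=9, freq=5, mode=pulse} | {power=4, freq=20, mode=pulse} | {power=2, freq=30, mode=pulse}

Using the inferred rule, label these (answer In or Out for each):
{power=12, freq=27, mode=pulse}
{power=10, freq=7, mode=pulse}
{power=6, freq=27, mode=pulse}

In, Out, Out

One predicate separates the groups cleanly: mode is pulse AND power ≥ 12.
{power=12, freq=27, mode=pulse}: In (mode is pulse, power = 12).
{power=10, freq=7, mode=pulse}: Out (mode is pulse, power = 10).
{power=6, freq=27, mode=pulse}: Out (mode is pulse, power = 6).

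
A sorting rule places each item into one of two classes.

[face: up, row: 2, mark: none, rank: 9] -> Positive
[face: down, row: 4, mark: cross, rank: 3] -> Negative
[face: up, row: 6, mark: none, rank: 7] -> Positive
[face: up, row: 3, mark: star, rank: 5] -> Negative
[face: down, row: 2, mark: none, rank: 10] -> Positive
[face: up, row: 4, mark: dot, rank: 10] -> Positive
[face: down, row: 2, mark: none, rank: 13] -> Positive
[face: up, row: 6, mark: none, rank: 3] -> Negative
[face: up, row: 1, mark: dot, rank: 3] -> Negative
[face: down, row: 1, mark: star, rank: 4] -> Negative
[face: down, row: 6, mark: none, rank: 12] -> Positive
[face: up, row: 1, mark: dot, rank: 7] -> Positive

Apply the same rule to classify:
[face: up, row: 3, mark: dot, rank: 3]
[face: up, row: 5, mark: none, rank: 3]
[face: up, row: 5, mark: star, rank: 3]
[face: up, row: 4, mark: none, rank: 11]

All 'Positive' examples share one property — rank ≥ 7 — and every 'Negative' example lacks it.
[face: up, row: 3, mark: dot, rank: 3]: rank = 3 — fails the rule, so Negative. [face: up, row: 5, mark: none, rank: 3]: rank = 3 — fails the rule, so Negative. [face: up, row: 5, mark: star, rank: 3]: rank = 3 — fails the rule, so Negative. [face: up, row: 4, mark: none, rank: 11]: rank = 11 — matches, so Positive.

Negative, Negative, Negative, Positive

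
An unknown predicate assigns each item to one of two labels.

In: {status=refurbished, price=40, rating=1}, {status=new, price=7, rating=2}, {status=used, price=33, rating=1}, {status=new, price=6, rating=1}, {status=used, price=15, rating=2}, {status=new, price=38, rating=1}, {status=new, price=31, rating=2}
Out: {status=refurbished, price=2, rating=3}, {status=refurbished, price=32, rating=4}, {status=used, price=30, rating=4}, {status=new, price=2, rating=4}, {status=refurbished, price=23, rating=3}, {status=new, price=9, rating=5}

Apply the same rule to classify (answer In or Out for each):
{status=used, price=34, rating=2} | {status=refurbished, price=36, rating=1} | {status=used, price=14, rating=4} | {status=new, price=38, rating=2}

The distinguishing property — rating ≤ 2 — holds for all the 'In' cases and none of the 'Out' cases.
In: {status=used, price=34, rating=2}, since rating = 2.
In: {status=refurbished, price=36, rating=1}, since rating = 1.
Out: {status=used, price=14, rating=4}, since rating = 4.
In: {status=new, price=38, rating=2}, since rating = 2.

In, In, Out, In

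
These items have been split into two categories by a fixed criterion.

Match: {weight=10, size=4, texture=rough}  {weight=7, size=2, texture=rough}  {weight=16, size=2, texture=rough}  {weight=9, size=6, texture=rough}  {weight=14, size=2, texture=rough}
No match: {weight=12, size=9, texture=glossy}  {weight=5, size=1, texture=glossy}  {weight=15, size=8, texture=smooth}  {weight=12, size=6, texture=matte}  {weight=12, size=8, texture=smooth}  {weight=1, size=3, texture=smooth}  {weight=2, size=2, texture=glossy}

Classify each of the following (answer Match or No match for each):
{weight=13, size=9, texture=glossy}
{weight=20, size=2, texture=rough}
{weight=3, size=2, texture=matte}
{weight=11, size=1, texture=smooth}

Every 'Match' example satisfies: texture is rough. None of the 'No match' examples do.
{weight=13, size=9, texture=glossy}: texture is glossy, does not fit → No match.
{weight=20, size=2, texture=rough}: texture is rough, satisfies this → Match.
{weight=3, size=2, texture=matte}: texture is matte, does not fit → No match.
{weight=11, size=1, texture=smooth}: texture is smooth, does not fit → No match.

No match, Match, No match, No match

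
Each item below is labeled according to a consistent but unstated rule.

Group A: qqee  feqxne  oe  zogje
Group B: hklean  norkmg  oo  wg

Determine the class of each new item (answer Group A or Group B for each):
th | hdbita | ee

Group B, Group B, Group A

Comparing the two groups points to one rule — ends with 'e'.
th — ends with 'h', hence Group B. hdbita — ends with 'a', hence Group B. ee — ends with 'e', hence Group A.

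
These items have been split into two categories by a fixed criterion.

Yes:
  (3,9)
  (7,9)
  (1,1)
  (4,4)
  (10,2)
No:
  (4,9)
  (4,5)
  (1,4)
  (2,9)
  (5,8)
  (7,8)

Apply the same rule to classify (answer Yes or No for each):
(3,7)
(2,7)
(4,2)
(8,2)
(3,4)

Yes, No, Yes, Yes, No

A rule that fits every label: sum is even — true of each 'Yes' example, false of each 'No' one.
Yes: (3,7), since 3+7 = 10.
No: (2,7), since 2+7 = 9.
Yes: (4,2), since 4+2 = 6.
Yes: (8,2), since 8+2 = 10.
No: (3,4), since 3+4 = 7.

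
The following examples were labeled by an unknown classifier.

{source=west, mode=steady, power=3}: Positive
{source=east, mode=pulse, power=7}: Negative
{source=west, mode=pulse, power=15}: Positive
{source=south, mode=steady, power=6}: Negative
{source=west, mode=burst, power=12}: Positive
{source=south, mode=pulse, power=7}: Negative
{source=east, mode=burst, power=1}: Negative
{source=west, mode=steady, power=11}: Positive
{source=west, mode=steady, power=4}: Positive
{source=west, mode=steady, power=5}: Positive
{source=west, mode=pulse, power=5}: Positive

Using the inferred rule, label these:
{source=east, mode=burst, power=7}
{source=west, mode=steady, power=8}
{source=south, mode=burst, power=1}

Comparing the two groups points to one rule — source is west.
{source=east, mode=burst, power=7}: source is east — doesn't match, so Negative. {source=west, mode=steady, power=8}: source is west — satisfies this, so Positive. {source=south, mode=burst, power=1}: source is south — doesn't match, so Negative.

Negative, Positive, Negative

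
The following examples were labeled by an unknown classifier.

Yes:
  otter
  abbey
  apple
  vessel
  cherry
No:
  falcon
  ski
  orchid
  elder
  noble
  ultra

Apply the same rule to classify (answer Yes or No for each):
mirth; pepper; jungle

Checking candidate rules against both groups, what survives is: has a double letter.

No, Yes, No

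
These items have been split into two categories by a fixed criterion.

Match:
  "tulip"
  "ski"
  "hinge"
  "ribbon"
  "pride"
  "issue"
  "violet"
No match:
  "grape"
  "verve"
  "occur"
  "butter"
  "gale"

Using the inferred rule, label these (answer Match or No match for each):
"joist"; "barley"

Match, No match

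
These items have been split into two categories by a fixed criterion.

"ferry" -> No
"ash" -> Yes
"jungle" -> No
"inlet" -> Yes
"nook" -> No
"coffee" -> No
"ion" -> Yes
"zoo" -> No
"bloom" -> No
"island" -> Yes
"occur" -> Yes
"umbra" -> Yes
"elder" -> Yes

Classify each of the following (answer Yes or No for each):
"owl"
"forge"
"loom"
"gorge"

One predicate separates the groups cleanly: starts with a vowel.
"owl" — starts with 'o', hence Yes. "forge" — starts with 'f', hence No. "loom" — starts with 'l', hence No. "gorge" — starts with 'g', hence No.

Yes, No, No, No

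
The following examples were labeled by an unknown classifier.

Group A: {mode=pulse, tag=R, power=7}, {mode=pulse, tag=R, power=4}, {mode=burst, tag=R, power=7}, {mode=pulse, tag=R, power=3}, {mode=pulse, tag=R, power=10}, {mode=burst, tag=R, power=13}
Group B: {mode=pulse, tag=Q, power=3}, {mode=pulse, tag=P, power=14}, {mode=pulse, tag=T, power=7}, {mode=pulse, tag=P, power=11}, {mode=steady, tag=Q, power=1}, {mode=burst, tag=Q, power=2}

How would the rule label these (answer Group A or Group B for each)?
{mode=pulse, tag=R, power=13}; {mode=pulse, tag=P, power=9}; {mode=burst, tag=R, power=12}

Comparing the two groups points to one rule — tag is R.
{mode=pulse, tag=R, power=13} → tag is R → Group A.
{mode=pulse, tag=P, power=9} → tag is P → Group B.
{mode=burst, tag=R, power=12} → tag is R → Group A.

Group A, Group B, Group A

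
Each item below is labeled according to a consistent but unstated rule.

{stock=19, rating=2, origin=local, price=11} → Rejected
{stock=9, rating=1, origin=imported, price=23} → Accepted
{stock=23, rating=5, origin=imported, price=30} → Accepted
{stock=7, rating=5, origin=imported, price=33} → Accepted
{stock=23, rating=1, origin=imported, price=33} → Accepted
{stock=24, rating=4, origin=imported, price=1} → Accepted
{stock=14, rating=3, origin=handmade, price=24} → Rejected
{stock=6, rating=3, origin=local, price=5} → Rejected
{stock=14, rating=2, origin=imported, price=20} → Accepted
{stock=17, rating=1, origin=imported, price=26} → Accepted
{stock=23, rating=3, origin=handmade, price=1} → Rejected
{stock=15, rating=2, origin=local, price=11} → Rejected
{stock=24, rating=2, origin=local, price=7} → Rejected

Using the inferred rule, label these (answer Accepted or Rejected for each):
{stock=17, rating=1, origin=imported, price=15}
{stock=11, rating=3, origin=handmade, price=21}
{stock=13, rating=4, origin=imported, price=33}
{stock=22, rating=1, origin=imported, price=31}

Accepted, Rejected, Accepted, Accepted

The common property of the 'Accepted' items is: origin is imported. No 'Rejected' item has it.
Accepted: {stock=17, rating=1, origin=imported, price=15}, since origin is imported.
Rejected: {stock=11, rating=3, origin=handmade, price=21}, since origin is handmade.
Accepted: {stock=13, rating=4, origin=imported, price=33}, since origin is imported.
Accepted: {stock=22, rating=1, origin=imported, price=31}, since origin is imported.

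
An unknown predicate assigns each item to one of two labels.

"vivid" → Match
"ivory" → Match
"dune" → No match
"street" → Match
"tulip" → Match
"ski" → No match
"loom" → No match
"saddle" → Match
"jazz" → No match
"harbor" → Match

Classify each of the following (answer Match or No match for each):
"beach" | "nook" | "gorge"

The common property of the 'Match' items is: length ≥ 5. No 'No match' item has it.

Match, No match, Match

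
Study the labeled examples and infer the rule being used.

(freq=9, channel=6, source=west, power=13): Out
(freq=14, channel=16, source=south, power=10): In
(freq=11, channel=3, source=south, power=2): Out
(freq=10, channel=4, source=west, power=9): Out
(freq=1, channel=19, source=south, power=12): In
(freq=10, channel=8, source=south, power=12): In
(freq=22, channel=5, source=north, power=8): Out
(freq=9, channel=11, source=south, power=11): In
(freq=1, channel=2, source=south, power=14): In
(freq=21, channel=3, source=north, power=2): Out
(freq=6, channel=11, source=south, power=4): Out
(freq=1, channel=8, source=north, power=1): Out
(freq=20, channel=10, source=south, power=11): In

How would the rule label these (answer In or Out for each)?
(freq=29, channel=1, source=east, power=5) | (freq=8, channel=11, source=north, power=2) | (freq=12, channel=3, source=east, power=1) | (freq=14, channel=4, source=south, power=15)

Out, Out, Out, In

The rule appears to be: source is south AND power ≥ 8.
(freq=29, channel=1, source=east, power=5): source is east, power = 5 — fails this test, so Out.
(freq=8, channel=11, source=north, power=2): source is north, power = 2 — fails this test, so Out.
(freq=12, channel=3, source=east, power=1): source is east, power = 1 — fails this test, so Out.
(freq=14, channel=4, source=south, power=15): source is south, power = 15 — meets the rule, so In.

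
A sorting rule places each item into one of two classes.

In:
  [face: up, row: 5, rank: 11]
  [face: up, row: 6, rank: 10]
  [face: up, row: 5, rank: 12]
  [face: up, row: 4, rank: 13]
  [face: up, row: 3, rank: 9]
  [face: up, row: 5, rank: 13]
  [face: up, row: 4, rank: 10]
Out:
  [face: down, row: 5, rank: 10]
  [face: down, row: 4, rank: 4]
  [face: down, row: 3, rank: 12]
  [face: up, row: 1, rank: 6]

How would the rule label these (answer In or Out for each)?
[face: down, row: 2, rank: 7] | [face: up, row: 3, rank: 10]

Out, In

The simplest hypothesis consistent with all the labels is: face is up AND row ≥ 3.
[face: down, row: 2, rank: 7]: face is down, row = 2 — doesn't qualify, so Out. [face: up, row: 3, rank: 10]: face is up, row = 3 — satisfies this, so In.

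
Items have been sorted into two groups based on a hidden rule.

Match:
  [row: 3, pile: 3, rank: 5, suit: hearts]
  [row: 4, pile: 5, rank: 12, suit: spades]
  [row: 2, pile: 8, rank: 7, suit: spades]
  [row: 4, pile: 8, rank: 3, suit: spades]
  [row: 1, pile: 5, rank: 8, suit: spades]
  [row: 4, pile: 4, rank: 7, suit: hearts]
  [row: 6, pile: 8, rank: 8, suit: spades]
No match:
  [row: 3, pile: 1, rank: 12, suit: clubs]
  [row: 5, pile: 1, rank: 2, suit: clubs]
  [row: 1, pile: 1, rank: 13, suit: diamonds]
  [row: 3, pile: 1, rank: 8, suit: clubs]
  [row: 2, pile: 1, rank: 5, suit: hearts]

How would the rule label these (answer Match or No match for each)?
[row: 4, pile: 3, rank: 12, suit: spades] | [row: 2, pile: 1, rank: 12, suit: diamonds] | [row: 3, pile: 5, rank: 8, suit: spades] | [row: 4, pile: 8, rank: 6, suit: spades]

Match, No match, Match, Match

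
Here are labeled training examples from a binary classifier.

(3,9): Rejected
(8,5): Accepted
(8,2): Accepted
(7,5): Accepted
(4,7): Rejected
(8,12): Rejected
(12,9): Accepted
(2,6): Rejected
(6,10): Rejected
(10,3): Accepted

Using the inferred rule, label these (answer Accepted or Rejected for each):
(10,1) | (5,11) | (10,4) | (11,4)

All 'Accepted' examples share one property — first > second — and every 'Rejected' example lacks it.

Accepted, Rejected, Accepted, Accepted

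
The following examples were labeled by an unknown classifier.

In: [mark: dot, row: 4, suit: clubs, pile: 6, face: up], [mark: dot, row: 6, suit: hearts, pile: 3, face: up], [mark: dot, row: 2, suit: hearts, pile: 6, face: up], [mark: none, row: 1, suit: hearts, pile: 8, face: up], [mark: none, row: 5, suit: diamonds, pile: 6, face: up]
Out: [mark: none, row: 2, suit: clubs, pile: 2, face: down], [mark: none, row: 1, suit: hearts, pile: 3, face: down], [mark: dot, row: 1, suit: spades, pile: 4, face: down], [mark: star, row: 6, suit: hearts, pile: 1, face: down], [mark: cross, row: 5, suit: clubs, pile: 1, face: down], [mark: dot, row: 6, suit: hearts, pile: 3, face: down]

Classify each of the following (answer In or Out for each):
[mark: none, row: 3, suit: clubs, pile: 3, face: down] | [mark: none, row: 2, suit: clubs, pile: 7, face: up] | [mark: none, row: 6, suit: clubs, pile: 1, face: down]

Out, In, Out

The distinguishing property — face is up — holds for all the 'In' cases and none of the 'Out' cases.
Out: [mark: none, row: 3, suit: clubs, pile: 3, face: down], since face is down.
In: [mark: none, row: 2, suit: clubs, pile: 7, face: up], since face is up.
Out: [mark: none, row: 6, suit: clubs, pile: 1, face: down], since face is down.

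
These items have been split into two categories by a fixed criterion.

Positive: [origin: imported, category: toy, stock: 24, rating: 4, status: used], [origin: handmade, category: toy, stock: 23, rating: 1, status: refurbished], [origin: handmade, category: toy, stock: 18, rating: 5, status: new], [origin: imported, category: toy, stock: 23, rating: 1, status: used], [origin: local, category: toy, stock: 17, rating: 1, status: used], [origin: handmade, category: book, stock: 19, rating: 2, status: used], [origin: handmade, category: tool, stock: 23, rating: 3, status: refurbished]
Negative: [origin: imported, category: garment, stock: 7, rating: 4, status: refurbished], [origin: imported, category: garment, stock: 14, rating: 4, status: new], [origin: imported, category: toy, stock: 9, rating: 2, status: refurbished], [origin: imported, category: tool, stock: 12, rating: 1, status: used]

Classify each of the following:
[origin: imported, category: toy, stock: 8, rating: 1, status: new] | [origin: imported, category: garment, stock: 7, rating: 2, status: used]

Negative, Negative

'Positive' ⟺ stock ≥ 17.
[origin: imported, category: toy, stock: 8, rating: 1, status: new]: Negative (stock = 8).
[origin: imported, category: garment, stock: 7, rating: 2, status: used]: Negative (stock = 7).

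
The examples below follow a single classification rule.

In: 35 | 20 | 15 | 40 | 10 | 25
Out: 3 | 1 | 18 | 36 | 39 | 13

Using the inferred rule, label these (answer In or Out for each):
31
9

Out, Out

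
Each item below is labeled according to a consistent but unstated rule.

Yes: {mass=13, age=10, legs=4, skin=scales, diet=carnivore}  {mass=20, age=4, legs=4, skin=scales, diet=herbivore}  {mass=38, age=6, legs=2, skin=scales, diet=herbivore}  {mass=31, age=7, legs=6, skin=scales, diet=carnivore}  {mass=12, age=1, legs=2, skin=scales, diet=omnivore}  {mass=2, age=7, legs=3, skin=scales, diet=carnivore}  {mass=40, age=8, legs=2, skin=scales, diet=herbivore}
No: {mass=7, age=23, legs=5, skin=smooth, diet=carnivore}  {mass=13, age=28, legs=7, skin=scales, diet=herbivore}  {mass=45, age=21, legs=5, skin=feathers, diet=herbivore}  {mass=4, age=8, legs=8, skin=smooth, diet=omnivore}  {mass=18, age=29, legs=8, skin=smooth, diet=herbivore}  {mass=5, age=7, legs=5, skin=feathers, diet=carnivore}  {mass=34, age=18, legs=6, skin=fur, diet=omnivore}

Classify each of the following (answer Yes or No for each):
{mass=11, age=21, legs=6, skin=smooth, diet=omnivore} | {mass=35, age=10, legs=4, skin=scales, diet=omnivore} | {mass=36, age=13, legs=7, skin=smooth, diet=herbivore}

No, Yes, No

The classifier is using: skin is scales AND age ≤ 10.
{mass=11, age=21, legs=6, skin=smooth, diet=omnivore} → skin is smooth, age = 21 → No. {mass=35, age=10, legs=4, skin=scales, diet=omnivore} → skin is scales, age = 10 → Yes. {mass=36, age=13, legs=7, skin=smooth, diet=herbivore} → skin is smooth, age = 13 → No.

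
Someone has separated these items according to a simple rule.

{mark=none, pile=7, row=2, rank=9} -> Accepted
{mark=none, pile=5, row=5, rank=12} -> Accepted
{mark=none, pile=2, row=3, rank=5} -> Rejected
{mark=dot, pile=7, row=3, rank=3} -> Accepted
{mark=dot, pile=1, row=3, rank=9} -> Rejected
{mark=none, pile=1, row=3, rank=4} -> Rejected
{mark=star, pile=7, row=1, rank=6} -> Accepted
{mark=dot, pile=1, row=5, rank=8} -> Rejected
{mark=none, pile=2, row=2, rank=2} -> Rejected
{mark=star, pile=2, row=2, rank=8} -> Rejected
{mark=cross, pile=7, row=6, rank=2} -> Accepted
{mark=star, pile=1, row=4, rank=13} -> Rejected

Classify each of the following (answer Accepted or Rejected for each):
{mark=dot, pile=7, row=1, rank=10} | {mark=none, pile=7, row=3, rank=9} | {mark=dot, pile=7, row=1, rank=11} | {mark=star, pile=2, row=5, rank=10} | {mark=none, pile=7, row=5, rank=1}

Accepted, Accepted, Accepted, Rejected, Accepted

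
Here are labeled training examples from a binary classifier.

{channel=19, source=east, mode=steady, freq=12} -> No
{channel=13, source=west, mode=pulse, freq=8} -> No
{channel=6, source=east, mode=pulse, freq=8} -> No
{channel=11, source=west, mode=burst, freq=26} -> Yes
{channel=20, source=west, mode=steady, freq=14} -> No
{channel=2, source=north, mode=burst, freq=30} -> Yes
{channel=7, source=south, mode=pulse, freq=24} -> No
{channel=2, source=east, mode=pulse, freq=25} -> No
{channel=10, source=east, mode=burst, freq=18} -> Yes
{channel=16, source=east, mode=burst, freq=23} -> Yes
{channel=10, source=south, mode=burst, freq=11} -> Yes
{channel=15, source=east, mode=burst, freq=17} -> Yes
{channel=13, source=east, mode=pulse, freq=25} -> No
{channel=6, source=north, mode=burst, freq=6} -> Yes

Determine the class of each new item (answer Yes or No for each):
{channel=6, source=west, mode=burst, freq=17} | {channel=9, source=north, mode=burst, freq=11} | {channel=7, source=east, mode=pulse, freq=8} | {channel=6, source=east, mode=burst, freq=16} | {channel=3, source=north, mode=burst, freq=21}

Yes, Yes, No, Yes, Yes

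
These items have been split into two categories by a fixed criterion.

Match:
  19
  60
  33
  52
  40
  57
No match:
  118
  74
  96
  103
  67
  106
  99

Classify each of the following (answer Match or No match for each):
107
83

No match, No match

A rule that fits every label: at most 60 — true of each 'Match' example, false of each 'No match' one.
No match: 107, since 107 > 60. No match: 83, since 83 > 60.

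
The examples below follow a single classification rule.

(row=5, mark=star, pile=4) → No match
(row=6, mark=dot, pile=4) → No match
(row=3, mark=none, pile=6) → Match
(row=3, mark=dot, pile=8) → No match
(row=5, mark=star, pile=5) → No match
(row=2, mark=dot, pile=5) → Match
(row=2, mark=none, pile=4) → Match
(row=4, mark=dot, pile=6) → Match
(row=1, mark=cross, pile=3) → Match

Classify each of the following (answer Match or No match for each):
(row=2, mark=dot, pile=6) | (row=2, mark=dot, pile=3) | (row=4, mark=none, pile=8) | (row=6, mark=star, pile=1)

The pattern is that an item is 'Match' exactly when: pile ≤ 6 AND row ≤ 4.
(row=2, mark=dot, pile=6): Match (pile = 6, row = 2).
(row=2, mark=dot, pile=3): Match (pile = 3, row = 2).
(row=4, mark=none, pile=8): No match (pile = 8, row = 4).
(row=6, mark=star, pile=1): No match (pile = 1, row = 6).

Match, Match, No match, No match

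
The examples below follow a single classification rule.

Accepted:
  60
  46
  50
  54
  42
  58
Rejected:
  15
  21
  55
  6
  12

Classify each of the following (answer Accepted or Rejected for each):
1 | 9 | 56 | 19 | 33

'Accepted' ⟺ even AND at least 15.
1: Rejected (1 is odd, 1 < 15). 9: Rejected (9 is odd, 9 < 15). 56: Accepted (56 is even, 56 ≥ 15). 19: Rejected (19 is odd, 19 ≥ 15). 33: Rejected (33 is odd, 33 ≥ 15).

Rejected, Rejected, Accepted, Rejected, Rejected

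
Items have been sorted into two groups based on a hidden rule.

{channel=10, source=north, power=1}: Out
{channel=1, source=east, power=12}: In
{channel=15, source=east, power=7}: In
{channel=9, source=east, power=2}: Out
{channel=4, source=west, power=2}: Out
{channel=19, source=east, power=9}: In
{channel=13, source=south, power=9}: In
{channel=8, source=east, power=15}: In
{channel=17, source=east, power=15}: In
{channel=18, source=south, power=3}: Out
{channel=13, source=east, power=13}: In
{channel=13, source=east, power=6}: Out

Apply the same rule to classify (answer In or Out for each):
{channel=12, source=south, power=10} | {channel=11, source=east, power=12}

In, In

The classifier is using: power ≥ 7.
{channel=12, source=south, power=10} → power = 10 → In. {channel=11, source=east, power=12} → power = 12 → In.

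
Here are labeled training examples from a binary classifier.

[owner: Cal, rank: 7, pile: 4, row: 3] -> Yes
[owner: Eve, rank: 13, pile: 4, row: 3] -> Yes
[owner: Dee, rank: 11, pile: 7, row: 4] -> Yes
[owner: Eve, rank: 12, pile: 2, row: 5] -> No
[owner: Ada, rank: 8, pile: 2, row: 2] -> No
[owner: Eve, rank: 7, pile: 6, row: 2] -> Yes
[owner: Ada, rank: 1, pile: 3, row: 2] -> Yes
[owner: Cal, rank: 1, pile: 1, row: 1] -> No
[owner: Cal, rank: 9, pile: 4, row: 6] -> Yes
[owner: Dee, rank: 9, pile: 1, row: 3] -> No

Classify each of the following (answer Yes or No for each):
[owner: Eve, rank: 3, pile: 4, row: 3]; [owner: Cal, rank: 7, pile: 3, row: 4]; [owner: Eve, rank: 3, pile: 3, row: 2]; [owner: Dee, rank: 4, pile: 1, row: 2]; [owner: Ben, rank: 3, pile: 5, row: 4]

Yes, Yes, Yes, No, Yes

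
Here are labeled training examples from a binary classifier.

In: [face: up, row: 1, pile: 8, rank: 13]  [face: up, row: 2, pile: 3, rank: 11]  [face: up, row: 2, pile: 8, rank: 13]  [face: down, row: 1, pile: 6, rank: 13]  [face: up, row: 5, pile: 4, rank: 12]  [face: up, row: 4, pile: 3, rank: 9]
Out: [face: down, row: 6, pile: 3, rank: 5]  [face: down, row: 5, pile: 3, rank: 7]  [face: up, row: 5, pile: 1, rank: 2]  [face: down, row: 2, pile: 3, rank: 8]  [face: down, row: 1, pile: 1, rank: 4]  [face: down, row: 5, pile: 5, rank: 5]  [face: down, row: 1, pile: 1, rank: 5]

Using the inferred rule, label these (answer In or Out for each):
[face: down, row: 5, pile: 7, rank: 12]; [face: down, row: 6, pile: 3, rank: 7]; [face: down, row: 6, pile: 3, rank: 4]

In, Out, Out

Every 'In' example satisfies: rank ≥ 9. None of the 'Out' examples do.
[face: down, row: 5, pile: 7, rank: 12]: rank = 12 — satisfies this, so In.
[face: down, row: 6, pile: 3, rank: 7]: rank = 7 — fails the rule, so Out.
[face: down, row: 6, pile: 3, rank: 4]: rank = 4 — fails the rule, so Out.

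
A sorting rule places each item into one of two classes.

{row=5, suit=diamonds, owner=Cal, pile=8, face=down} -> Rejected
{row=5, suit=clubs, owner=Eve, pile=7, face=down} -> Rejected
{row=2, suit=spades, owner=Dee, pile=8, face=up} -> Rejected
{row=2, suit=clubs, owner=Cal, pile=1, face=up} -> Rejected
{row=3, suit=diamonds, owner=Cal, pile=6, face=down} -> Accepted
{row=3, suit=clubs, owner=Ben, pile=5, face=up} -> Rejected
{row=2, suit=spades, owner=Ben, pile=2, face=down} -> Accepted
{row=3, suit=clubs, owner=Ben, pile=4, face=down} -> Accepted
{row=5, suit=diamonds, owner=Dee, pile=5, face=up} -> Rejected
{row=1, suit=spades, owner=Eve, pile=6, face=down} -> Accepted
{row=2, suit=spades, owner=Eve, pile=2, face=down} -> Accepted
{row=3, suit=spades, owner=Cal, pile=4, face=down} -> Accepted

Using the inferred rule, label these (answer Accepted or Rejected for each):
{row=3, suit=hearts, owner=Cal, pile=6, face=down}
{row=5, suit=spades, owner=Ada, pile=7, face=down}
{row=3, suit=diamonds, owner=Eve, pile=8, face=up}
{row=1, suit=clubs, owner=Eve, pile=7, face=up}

Accepted, Rejected, Rejected, Rejected

The classifier is using: face is down AND row ≤ 3.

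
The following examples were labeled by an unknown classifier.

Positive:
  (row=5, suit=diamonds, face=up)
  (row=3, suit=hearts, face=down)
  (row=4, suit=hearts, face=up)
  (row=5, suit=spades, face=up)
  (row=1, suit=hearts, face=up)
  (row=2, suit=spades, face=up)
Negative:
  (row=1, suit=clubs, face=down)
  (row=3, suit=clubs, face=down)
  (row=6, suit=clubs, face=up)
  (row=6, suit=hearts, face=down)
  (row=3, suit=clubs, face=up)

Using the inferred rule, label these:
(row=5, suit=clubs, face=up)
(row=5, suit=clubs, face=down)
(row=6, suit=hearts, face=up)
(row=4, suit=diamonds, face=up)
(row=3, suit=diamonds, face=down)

Negative, Negative, Negative, Positive, Positive

The pattern is that an item is 'Positive' exactly when: suit is not clubs AND row ≤ 5.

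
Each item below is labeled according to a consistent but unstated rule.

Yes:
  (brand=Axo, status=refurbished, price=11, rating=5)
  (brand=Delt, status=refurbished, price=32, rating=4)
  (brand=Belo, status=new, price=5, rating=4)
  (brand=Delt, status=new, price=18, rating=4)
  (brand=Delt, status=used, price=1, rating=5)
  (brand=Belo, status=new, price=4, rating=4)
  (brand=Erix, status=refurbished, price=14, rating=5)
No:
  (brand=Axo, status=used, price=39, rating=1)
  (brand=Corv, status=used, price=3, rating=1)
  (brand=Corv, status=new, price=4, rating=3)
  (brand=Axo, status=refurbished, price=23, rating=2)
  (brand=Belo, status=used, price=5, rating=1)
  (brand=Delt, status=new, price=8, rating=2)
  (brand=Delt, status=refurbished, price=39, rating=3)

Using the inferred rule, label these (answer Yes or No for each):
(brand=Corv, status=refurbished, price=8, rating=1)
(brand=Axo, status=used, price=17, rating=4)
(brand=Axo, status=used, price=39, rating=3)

No, Yes, No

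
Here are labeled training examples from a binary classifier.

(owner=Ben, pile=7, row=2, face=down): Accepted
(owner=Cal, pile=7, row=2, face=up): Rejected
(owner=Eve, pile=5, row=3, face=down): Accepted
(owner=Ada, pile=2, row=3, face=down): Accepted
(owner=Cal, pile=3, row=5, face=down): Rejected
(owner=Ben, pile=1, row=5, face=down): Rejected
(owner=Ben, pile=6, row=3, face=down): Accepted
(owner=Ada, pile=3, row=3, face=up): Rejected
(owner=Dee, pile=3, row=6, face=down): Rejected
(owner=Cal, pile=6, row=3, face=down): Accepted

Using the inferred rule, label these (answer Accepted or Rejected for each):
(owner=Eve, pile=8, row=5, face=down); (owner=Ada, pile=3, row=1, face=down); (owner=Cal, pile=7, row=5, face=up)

Rejected, Accepted, Rejected

The common property of the 'Accepted' items is: face is down AND row ≤ 3. No 'Rejected' item has it.
(owner=Eve, pile=8, row=5, face=down): face is down, row = 5, doesn't match → Rejected. (owner=Ada, pile=3, row=1, face=down): face is down, row = 1, meets the rule → Accepted. (owner=Cal, pile=7, row=5, face=up): face is up, row = 5, doesn't match → Rejected.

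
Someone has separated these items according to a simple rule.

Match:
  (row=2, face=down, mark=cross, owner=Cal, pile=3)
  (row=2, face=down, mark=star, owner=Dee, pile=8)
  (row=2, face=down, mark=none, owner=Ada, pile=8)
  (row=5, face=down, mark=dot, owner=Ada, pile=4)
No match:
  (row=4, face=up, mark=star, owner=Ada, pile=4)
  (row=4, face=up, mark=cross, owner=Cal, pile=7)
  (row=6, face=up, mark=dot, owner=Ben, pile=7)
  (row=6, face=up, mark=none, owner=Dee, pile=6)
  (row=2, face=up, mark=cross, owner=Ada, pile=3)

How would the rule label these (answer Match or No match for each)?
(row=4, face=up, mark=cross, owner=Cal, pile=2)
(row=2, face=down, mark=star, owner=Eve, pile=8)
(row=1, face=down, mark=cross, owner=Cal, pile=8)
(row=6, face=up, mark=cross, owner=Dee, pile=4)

The pattern is that an item is 'Match' exactly when: face is down.

No match, Match, Match, No match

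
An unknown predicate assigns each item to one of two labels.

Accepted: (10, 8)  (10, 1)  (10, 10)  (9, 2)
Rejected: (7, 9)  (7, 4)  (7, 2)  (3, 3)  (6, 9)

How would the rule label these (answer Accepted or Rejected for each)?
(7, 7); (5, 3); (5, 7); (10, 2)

The simplest hypothesis consistent with all the labels is: first ≥ 8.
(7, 7): first 7, does not satisfy this → Rejected.
(5, 3): first 5, does not satisfy this → Rejected.
(5, 7): first 5, does not satisfy this → Rejected.
(10, 2): first 10, qualifies → Accepted.

Rejected, Rejected, Rejected, Accepted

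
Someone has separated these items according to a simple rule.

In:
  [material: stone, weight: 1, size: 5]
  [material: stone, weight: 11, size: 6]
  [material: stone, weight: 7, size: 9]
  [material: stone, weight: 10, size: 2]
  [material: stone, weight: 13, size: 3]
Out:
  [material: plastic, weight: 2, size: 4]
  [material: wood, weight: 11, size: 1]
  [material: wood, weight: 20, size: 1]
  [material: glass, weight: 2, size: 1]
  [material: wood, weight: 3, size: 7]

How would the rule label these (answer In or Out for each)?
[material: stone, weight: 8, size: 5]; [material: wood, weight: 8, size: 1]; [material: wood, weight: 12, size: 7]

In, Out, Out

One predicate separates the groups cleanly: material is stone.
[material: stone, weight: 8, size: 5]: material is stone, meets the rule → In.
[material: wood, weight: 8, size: 1]: material is wood, does not satisfy this → Out.
[material: wood, weight: 12, size: 7]: material is wood, does not satisfy this → Out.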